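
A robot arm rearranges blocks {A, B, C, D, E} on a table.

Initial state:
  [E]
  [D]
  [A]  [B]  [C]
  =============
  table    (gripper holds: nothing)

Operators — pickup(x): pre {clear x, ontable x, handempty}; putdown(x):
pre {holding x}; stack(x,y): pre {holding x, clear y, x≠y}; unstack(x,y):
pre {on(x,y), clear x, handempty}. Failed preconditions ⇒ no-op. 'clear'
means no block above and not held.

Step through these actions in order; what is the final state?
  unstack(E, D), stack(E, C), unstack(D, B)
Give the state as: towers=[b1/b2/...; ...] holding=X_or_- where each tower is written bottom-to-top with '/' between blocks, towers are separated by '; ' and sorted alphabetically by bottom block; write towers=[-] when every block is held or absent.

step 1 (unstack(E, D)): towers=[A/D; B; C] holding=E
step 2 (stack(E, C)): towers=[A/D; B; C/E] holding=-
step 3 (unstack(D, B)) [no-op]: towers=[A/D; B; C/E] holding=-

towers=[A/D; B; C/E] holding=-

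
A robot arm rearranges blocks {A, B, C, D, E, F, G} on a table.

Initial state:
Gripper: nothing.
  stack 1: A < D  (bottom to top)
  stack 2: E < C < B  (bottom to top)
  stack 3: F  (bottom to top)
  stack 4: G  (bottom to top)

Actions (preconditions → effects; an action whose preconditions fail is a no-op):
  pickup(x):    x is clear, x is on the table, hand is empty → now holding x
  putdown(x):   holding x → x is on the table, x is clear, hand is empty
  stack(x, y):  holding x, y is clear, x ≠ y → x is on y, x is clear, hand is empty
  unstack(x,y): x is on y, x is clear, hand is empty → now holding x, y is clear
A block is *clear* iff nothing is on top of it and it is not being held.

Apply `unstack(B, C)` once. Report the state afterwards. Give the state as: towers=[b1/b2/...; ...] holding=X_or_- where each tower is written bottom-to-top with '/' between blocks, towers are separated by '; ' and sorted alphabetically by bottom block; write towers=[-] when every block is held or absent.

towers=[A/D; E/C; F; G] holding=B

before: towers=[A/D; E/C/B; F; G] holding=-
pre[unstack(B, C)]: on(B,C) yes, clear(B) yes, handempty yes
all met → apply unstack(B, C)
after:  towers=[A/D; E/C; F; G] holding=B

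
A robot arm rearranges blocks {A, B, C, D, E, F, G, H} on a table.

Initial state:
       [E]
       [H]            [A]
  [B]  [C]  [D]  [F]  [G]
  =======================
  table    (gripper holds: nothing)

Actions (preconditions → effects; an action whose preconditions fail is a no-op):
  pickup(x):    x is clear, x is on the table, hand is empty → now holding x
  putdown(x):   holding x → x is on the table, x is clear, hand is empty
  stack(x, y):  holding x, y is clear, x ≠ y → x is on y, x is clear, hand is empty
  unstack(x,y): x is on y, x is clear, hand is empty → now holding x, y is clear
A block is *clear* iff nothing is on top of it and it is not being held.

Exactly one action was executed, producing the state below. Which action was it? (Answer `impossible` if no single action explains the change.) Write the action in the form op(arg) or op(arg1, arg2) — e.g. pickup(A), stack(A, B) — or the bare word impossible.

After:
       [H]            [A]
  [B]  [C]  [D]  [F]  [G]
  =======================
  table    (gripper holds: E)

target: towers=[B; C/H; D; F; G/A] holding=E
     unstack(A, G) → towers=[B; C/H/E; D; F; G] holding=A
     unstack(E, H) → towers=[B; C/H; D; F; G/A] holding=E  ← match
         pickup(B) → towers=[C/H/E; D; F; G/A] holding=B
         pickup(F) → towers=[B; C/H/E; D; G/A] holding=F
         pickup(D) → towers=[B; C/H/E; F; G/A] holding=D

unstack(E, H)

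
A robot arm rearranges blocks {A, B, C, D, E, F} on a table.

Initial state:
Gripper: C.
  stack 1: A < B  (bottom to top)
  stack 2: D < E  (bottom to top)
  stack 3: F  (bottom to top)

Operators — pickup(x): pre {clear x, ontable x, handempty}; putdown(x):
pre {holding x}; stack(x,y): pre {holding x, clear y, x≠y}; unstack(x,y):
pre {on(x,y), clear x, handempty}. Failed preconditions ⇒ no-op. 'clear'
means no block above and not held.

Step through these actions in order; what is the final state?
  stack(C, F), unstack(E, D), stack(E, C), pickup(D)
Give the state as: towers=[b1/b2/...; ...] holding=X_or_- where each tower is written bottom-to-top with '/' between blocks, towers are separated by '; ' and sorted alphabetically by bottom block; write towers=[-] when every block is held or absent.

towers=[A/B; F/C/E] holding=D

step 1 (stack(C, F)): towers=[A/B; D/E; F/C] holding=-
step 2 (unstack(E, D)): towers=[A/B; D; F/C] holding=E
step 3 (stack(E, C)): towers=[A/B; D; F/C/E] holding=-
step 4 (pickup(D)): towers=[A/B; F/C/E] holding=D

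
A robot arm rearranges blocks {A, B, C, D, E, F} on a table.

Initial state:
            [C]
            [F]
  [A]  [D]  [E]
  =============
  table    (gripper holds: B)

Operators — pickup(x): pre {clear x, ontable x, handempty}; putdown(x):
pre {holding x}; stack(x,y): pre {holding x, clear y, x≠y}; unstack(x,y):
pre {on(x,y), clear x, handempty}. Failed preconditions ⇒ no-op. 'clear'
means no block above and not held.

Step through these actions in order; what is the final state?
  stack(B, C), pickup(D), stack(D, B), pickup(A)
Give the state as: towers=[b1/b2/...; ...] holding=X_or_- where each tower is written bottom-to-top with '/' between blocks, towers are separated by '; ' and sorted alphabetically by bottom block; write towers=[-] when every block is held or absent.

step 1 (stack(B, C)): towers=[A; D; E/F/C/B] holding=-
step 2 (pickup(D)): towers=[A; E/F/C/B] holding=D
step 3 (stack(D, B)): towers=[A; E/F/C/B/D] holding=-
step 4 (pickup(A)): towers=[E/F/C/B/D] holding=A

towers=[E/F/C/B/D] holding=A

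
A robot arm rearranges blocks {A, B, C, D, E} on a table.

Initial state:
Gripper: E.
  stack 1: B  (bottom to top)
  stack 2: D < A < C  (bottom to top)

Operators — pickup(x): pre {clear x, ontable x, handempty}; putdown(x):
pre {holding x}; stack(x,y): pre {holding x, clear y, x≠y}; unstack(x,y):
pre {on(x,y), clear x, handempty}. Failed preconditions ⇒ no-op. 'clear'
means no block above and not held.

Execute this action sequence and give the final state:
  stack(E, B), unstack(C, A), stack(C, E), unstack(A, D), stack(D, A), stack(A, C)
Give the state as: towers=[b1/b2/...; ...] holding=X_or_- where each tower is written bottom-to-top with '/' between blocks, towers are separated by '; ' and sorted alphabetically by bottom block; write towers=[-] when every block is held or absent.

step 1 (stack(E, B)): towers=[B/E; D/A/C] holding=-
step 2 (unstack(C, A)): towers=[B/E; D/A] holding=C
step 3 (stack(C, E)): towers=[B/E/C; D/A] holding=-
step 4 (unstack(A, D)): towers=[B/E/C; D] holding=A
step 5 (stack(D, A)) [no-op]: towers=[B/E/C; D] holding=A
step 6 (stack(A, C)): towers=[B/E/C/A; D] holding=-

towers=[B/E/C/A; D] holding=-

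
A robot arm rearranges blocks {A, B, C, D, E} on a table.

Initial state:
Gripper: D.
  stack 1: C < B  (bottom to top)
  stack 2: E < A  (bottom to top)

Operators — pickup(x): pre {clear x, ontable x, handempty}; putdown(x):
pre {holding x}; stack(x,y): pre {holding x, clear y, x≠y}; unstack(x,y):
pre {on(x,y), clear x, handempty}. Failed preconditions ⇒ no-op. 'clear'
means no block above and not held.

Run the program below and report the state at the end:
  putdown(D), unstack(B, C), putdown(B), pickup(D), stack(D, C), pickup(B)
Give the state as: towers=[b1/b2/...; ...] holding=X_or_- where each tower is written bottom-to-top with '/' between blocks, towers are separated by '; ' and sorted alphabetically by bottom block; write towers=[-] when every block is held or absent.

step 1 (putdown(D)): towers=[C/B; D; E/A] holding=-
step 2 (unstack(B, C)): towers=[C; D; E/A] holding=B
step 3 (putdown(B)): towers=[B; C; D; E/A] holding=-
step 4 (pickup(D)): towers=[B; C; E/A] holding=D
step 5 (stack(D, C)): towers=[B; C/D; E/A] holding=-
step 6 (pickup(B)): towers=[C/D; E/A] holding=B

towers=[C/D; E/A] holding=B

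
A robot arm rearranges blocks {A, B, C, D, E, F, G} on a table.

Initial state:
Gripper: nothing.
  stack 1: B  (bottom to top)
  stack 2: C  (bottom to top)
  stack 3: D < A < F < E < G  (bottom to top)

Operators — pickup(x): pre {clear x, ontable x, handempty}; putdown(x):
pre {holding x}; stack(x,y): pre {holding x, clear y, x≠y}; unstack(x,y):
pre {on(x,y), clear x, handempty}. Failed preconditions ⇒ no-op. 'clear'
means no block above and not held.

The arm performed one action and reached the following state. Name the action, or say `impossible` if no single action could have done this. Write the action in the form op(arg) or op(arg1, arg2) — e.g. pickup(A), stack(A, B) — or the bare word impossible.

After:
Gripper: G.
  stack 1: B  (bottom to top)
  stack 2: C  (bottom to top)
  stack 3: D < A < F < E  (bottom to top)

target: towers=[B; C; D/A/F/E] holding=G
         pickup(B) → towers=[C; D/A/F/E/G] holding=B
     unstack(G, E) → towers=[B; C; D/A/F/E] holding=G  ← match
         pickup(C) → towers=[B; D/A/F/E/G] holding=C

unstack(G, E)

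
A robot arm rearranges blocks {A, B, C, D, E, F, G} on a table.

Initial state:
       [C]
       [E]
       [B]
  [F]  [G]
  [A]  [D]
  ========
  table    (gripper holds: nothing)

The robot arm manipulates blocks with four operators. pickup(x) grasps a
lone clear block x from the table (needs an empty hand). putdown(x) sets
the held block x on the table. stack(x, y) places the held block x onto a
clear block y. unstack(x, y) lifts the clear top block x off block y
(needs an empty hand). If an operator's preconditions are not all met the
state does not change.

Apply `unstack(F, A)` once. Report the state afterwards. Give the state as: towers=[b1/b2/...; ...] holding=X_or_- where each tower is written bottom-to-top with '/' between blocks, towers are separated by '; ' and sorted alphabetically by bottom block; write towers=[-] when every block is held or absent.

towers=[A; D/G/B/E/C] holding=F

before: towers=[A/F; D/G/B/E/C] holding=-
pre[unstack(F, A)]: on(F,A) ✓, clear(F) ✓, handempty ✓
all met → apply unstack(F, A)
after:  towers=[A; D/G/B/E/C] holding=F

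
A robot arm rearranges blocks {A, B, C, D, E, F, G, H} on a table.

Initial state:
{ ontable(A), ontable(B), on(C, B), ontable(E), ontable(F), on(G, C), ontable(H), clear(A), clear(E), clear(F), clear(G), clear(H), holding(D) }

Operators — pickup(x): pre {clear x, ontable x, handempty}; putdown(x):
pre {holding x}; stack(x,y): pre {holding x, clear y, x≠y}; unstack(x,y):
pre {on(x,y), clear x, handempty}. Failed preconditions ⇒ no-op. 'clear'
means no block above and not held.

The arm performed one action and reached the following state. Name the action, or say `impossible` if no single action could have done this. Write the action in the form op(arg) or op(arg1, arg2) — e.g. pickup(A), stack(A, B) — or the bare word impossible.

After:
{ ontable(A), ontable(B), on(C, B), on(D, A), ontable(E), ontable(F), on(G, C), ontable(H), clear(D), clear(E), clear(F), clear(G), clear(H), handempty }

stack(D, A)

target: towers=[A/D; B/C/G; E; F; H] holding=-
        putdown(D) → towers=[A; B/C/G; D; E; F; H] holding=-
       stack(D, G) → towers=[A; B/C/G/D; E; F; H] holding=-
       stack(D, A) → towers=[A/D; B/C/G; E; F; H] holding=-  ← match
       stack(D, E) → towers=[A; B/C/G; E/D; F; H] holding=-
       stack(D, H) → towers=[A; B/C/G; E; F; H/D] holding=-
       stack(D, F) → towers=[A; B/C/G; E; F/D; H] holding=-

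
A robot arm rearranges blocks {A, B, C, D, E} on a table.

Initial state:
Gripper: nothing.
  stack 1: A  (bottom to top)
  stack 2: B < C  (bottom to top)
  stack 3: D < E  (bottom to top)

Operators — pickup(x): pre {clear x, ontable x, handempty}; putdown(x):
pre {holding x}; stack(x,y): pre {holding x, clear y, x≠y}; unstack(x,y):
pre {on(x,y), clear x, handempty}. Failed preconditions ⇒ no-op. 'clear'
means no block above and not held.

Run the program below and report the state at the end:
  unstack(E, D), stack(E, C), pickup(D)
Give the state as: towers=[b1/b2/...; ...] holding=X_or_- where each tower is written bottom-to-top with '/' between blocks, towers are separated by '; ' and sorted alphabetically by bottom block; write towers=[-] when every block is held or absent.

step 1 (unstack(E, D)): towers=[A; B/C; D] holding=E
step 2 (stack(E, C)): towers=[A; B/C/E; D] holding=-
step 3 (pickup(D)): towers=[A; B/C/E] holding=D

towers=[A; B/C/E] holding=D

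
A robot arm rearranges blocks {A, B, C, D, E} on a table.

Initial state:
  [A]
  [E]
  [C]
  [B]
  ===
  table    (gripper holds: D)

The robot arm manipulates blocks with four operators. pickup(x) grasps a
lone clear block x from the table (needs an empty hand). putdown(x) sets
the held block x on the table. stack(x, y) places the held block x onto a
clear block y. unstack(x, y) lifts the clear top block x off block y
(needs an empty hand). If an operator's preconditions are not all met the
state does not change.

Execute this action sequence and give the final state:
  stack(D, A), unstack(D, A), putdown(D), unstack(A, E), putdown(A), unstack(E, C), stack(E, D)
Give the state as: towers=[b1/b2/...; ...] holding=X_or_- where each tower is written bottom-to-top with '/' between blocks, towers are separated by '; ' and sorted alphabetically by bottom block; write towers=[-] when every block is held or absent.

step 1 (stack(D, A)): towers=[B/C/E/A/D] holding=-
step 2 (unstack(D, A)): towers=[B/C/E/A] holding=D
step 3 (putdown(D)): towers=[B/C/E/A; D] holding=-
step 4 (unstack(A, E)): towers=[B/C/E; D] holding=A
step 5 (putdown(A)): towers=[A; B/C/E; D] holding=-
step 6 (unstack(E, C)): towers=[A; B/C; D] holding=E
step 7 (stack(E, D)): towers=[A; B/C; D/E] holding=-

towers=[A; B/C; D/E] holding=-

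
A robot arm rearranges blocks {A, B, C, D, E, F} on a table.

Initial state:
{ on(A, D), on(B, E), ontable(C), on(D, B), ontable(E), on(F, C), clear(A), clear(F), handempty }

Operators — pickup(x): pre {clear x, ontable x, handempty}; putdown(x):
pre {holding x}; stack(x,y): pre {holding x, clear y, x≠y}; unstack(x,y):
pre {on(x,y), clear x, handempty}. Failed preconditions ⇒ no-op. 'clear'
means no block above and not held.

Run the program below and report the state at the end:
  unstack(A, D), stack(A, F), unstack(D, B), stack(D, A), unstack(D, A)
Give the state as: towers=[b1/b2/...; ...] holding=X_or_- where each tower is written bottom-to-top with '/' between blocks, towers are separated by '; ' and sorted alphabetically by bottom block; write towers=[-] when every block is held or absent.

towers=[C/F/A; E/B] holding=D

step 1 (unstack(A, D)): towers=[C/F; E/B/D] holding=A
step 2 (stack(A, F)): towers=[C/F/A; E/B/D] holding=-
step 3 (unstack(D, B)): towers=[C/F/A; E/B] holding=D
step 4 (stack(D, A)): towers=[C/F/A/D; E/B] holding=-
step 5 (unstack(D, A)): towers=[C/F/A; E/B] holding=D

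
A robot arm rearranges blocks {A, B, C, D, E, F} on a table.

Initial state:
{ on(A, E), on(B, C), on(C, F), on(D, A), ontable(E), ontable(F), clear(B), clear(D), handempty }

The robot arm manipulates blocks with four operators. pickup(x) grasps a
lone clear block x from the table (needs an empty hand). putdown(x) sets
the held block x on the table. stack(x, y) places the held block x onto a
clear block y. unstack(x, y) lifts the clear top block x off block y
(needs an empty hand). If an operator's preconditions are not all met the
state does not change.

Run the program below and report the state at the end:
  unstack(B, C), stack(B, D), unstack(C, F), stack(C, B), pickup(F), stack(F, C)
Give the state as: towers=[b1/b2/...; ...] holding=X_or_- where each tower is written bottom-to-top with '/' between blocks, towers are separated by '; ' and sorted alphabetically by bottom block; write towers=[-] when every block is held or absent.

step 1 (unstack(B, C)): towers=[E/A/D; F/C] holding=B
step 2 (stack(B, D)): towers=[E/A/D/B; F/C] holding=-
step 3 (unstack(C, F)): towers=[E/A/D/B; F] holding=C
step 4 (stack(C, B)): towers=[E/A/D/B/C; F] holding=-
step 5 (pickup(F)): towers=[E/A/D/B/C] holding=F
step 6 (stack(F, C)): towers=[E/A/D/B/C/F] holding=-

towers=[E/A/D/B/C/F] holding=-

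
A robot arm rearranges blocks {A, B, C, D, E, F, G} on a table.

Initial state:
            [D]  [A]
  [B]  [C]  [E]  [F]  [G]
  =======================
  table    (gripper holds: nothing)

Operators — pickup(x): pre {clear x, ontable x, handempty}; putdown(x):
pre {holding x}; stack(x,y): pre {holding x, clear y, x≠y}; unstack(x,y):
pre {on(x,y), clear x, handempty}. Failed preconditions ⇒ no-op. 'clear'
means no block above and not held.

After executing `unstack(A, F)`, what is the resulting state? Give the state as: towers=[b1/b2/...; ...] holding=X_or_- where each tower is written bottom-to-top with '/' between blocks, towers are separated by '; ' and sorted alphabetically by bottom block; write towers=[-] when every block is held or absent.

before: towers=[B; C; E/D; F/A; G] holding=-
pre[unstack(A, F)]: on(A,F) ✓, clear(A) ✓, handempty ✓
all met → apply unstack(A, F)
after:  towers=[B; C; E/D; F; G] holding=A

towers=[B; C; E/D; F; G] holding=A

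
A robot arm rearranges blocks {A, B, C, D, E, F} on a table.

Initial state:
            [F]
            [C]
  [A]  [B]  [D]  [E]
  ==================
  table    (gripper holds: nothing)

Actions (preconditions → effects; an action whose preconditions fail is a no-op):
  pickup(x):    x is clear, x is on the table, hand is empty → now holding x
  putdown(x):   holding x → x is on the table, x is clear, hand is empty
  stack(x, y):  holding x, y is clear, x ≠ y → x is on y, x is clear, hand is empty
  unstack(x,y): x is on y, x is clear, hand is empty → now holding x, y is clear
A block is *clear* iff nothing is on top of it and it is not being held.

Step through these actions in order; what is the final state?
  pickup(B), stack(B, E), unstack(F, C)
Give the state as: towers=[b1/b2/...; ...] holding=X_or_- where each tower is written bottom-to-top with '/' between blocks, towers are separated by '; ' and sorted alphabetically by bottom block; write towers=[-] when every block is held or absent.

towers=[A; D/C; E/B] holding=F

step 1 (pickup(B)): towers=[A; D/C/F; E] holding=B
step 2 (stack(B, E)): towers=[A; D/C/F; E/B] holding=-
step 3 (unstack(F, C)): towers=[A; D/C; E/B] holding=F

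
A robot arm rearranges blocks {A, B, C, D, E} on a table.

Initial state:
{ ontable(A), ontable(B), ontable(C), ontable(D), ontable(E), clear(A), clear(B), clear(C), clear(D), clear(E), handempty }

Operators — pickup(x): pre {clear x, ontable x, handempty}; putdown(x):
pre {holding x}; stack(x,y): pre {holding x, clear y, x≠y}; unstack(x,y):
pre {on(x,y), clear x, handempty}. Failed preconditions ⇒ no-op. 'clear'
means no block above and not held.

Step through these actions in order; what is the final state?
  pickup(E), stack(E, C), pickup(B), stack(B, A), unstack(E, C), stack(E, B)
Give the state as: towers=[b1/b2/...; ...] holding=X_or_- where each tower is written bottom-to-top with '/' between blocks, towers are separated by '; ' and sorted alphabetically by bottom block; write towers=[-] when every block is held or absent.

towers=[A/B/E; C; D] holding=-

step 1 (pickup(E)): towers=[A; B; C; D] holding=E
step 2 (stack(E, C)): towers=[A; B; C/E; D] holding=-
step 3 (pickup(B)): towers=[A; C/E; D] holding=B
step 4 (stack(B, A)): towers=[A/B; C/E; D] holding=-
step 5 (unstack(E, C)): towers=[A/B; C; D] holding=E
step 6 (stack(E, B)): towers=[A/B/E; C; D] holding=-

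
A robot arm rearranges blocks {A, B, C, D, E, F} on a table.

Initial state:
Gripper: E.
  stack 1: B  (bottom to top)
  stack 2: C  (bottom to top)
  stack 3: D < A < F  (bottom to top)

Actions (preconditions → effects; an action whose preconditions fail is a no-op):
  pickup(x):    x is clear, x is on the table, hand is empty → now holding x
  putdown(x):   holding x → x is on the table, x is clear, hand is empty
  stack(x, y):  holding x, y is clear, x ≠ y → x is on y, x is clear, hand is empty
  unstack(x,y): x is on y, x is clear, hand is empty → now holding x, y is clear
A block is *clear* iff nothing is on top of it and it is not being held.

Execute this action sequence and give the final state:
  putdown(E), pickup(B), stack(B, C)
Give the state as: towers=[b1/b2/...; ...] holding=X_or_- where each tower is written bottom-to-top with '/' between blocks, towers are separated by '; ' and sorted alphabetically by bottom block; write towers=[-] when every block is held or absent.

towers=[C/B; D/A/F; E] holding=-

step 1 (putdown(E)): towers=[B; C; D/A/F; E] holding=-
step 2 (pickup(B)): towers=[C; D/A/F; E] holding=B
step 3 (stack(B, C)): towers=[C/B; D/A/F; E] holding=-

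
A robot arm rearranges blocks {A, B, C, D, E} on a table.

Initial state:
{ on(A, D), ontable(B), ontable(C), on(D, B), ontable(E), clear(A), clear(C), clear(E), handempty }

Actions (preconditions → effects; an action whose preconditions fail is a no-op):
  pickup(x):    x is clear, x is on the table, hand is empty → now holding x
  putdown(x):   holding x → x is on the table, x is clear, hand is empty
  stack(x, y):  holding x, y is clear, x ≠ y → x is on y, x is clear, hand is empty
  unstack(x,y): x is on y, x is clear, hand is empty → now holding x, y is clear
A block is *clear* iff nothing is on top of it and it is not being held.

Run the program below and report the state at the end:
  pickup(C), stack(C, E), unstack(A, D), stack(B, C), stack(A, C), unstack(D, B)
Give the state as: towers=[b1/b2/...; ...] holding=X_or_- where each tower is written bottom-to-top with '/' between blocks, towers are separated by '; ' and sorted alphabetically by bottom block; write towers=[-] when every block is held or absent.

step 1 (pickup(C)): towers=[B/D/A; E] holding=C
step 2 (stack(C, E)): towers=[B/D/A; E/C] holding=-
step 3 (unstack(A, D)): towers=[B/D; E/C] holding=A
step 4 (stack(B, C)) [no-op]: towers=[B/D; E/C] holding=A
step 5 (stack(A, C)): towers=[B/D; E/C/A] holding=-
step 6 (unstack(D, B)): towers=[B; E/C/A] holding=D

towers=[B; E/C/A] holding=D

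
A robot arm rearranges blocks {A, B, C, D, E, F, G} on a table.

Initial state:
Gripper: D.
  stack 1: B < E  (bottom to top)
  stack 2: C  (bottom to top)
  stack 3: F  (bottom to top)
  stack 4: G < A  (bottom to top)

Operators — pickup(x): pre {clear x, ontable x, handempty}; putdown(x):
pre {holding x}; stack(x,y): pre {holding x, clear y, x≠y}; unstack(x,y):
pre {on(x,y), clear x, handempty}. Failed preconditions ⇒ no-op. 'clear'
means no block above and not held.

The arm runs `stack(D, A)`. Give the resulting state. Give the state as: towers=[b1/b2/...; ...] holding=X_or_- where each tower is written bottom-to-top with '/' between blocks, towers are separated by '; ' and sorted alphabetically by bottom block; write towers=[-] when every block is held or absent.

before: towers=[B/E; C; F; G/A] holding=D
pre[stack(D, A)]: holding(D) yes, clear(A) yes, D≠A yes
all met → apply stack(D, A)
after:  towers=[B/E; C; F; G/A/D] holding=-

towers=[B/E; C; F; G/A/D] holding=-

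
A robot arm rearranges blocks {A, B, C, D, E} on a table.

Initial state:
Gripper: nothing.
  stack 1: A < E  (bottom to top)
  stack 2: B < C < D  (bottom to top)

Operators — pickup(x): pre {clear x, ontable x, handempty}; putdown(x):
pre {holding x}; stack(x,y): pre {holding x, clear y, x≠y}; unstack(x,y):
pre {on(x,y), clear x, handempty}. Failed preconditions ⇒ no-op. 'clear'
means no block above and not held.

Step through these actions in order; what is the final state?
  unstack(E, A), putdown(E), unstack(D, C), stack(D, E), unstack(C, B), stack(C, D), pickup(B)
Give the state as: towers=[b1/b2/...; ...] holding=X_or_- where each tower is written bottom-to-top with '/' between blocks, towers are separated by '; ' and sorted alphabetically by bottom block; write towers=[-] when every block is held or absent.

step 1 (unstack(E, A)): towers=[A; B/C/D] holding=E
step 2 (putdown(E)): towers=[A; B/C/D; E] holding=-
step 3 (unstack(D, C)): towers=[A; B/C; E] holding=D
step 4 (stack(D, E)): towers=[A; B/C; E/D] holding=-
step 5 (unstack(C, B)): towers=[A; B; E/D] holding=C
step 6 (stack(C, D)): towers=[A; B; E/D/C] holding=-
step 7 (pickup(B)): towers=[A; E/D/C] holding=B

towers=[A; E/D/C] holding=B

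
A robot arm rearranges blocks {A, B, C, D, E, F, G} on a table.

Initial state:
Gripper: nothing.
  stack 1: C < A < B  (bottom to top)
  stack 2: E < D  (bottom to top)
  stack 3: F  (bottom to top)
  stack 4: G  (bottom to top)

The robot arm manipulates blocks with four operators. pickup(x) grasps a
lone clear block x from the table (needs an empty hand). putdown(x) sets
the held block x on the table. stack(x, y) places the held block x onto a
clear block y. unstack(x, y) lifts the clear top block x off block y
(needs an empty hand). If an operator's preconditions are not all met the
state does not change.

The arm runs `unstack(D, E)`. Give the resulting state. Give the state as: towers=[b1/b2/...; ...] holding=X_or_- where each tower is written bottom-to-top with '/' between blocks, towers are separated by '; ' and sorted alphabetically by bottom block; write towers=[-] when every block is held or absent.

before: towers=[C/A/B; E/D; F; G] holding=-
pre[unstack(D, E)]: on(D,E) yes, clear(D) yes, handempty yes
all met → apply unstack(D, E)
after:  towers=[C/A/B; E; F; G] holding=D

towers=[C/A/B; E; F; G] holding=D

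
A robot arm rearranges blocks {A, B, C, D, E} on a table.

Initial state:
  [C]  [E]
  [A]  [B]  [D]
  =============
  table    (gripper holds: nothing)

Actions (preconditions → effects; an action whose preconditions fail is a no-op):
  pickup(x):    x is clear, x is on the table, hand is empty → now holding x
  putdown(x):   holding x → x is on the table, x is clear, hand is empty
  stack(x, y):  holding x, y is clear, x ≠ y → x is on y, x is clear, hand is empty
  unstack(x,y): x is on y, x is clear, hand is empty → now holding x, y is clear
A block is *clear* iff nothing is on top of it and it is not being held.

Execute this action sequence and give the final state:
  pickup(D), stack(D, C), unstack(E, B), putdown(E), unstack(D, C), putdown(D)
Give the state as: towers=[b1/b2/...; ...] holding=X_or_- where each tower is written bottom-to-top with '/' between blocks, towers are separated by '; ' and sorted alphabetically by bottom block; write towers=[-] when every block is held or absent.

step 1 (pickup(D)): towers=[A/C; B/E] holding=D
step 2 (stack(D, C)): towers=[A/C/D; B/E] holding=-
step 3 (unstack(E, B)): towers=[A/C/D; B] holding=E
step 4 (putdown(E)): towers=[A/C/D; B; E] holding=-
step 5 (unstack(D, C)): towers=[A/C; B; E] holding=D
step 6 (putdown(D)): towers=[A/C; B; D; E] holding=-

towers=[A/C; B; D; E] holding=-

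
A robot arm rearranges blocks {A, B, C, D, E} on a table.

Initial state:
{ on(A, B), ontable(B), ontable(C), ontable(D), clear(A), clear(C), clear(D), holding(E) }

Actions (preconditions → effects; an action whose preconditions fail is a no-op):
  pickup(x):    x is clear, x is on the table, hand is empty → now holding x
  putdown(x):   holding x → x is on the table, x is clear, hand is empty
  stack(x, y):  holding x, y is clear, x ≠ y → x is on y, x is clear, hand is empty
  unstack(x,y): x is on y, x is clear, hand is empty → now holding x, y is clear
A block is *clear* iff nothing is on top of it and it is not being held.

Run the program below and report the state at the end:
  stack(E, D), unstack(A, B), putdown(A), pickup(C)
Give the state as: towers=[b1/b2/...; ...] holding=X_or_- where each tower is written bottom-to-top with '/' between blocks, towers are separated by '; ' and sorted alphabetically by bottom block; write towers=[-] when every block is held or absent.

towers=[A; B; D/E] holding=C

step 1 (stack(E, D)): towers=[B/A; C; D/E] holding=-
step 2 (unstack(A, B)): towers=[B; C; D/E] holding=A
step 3 (putdown(A)): towers=[A; B; C; D/E] holding=-
step 4 (pickup(C)): towers=[A; B; D/E] holding=C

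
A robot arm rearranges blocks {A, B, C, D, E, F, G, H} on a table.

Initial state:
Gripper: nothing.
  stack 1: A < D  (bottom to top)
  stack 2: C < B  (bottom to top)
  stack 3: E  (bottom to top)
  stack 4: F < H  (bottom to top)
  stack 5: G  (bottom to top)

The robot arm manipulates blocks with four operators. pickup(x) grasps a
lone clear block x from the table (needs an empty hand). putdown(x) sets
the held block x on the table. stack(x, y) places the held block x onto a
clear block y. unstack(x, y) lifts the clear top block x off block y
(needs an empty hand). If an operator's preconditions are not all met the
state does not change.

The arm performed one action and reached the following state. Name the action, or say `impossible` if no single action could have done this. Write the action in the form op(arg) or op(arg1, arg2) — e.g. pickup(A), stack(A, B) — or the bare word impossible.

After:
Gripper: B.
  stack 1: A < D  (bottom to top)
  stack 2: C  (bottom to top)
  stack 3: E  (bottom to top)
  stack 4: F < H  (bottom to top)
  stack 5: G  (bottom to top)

target: towers=[A/D; C; E; F/H; G] holding=B
         pickup(G) → towers=[A/D; C/B; E; F/H] holding=G
         pickup(E) → towers=[A/D; C/B; F/H; G] holding=E
     unstack(H, F) → towers=[A/D; C/B; E; F; G] holding=H
     unstack(B, C) → towers=[A/D; C; E; F/H; G] holding=B  ← match
     unstack(D, A) → towers=[A; C/B; E; F/H; G] holding=D

unstack(B, C)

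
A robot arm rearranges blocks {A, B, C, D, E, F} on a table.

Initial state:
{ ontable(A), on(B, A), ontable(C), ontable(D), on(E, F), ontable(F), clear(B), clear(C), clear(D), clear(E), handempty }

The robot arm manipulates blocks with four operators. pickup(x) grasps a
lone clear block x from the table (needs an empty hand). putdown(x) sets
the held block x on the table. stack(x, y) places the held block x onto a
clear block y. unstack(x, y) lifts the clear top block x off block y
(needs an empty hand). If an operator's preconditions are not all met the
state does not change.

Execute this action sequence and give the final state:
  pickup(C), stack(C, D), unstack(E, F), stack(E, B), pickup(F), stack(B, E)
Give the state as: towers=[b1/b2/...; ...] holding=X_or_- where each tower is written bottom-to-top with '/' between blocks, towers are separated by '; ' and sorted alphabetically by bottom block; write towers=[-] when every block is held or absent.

step 1 (pickup(C)): towers=[A/B; D; F/E] holding=C
step 2 (stack(C, D)): towers=[A/B; D/C; F/E] holding=-
step 3 (unstack(E, F)): towers=[A/B; D/C; F] holding=E
step 4 (stack(E, B)): towers=[A/B/E; D/C; F] holding=-
step 5 (pickup(F)): towers=[A/B/E; D/C] holding=F
step 6 (stack(B, E)) [no-op]: towers=[A/B/E; D/C] holding=F

towers=[A/B/E; D/C] holding=F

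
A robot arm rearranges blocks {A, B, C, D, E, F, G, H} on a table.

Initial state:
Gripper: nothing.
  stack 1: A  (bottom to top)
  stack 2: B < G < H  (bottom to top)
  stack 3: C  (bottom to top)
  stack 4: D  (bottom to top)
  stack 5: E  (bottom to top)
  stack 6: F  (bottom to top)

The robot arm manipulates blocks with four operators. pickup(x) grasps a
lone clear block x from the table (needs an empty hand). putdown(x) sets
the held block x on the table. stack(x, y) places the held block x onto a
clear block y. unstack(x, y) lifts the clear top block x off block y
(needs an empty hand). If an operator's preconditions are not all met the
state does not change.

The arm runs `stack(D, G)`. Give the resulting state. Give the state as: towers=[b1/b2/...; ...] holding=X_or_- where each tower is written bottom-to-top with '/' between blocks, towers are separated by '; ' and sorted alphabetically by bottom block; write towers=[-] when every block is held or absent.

towers=[A; B/G/H; C; D; E; F] holding=-

before: towers=[A; B/G/H; C; D; E; F] holding=-
pre[stack(D, G)]: holding(D) ✗, clear(G) ✗, D≠G ✓
holding(D), clear(G) unmet → stack(D, G) is a no-op
after:  towers=[A; B/G/H; C; D; E; F] holding=-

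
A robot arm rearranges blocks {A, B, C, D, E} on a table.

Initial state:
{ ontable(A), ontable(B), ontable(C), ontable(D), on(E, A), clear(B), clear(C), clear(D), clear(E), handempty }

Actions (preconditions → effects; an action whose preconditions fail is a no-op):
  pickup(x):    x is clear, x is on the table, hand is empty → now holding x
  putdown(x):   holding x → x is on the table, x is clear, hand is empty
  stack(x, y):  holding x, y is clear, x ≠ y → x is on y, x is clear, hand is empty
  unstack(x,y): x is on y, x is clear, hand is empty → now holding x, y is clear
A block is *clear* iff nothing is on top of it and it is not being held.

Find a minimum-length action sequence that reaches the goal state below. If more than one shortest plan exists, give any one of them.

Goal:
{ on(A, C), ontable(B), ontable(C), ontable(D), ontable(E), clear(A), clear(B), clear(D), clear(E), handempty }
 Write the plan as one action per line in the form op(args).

unstack(E, A)
putdown(E)
pickup(A)
stack(A, C)

step 1 (unstack(E, A)): towers=[A; B; C; D] holding=E
step 2 (putdown(E)): towers=[A; B; C; D; E] holding=-
step 3 (pickup(A)): towers=[B; C; D; E] holding=A
step 4 (stack(A, C)): towers=[B; C/A; D; E] holding=-
goal check: towers=[B; C/A; D; E] holding=- — reached (length 4, optimal by BFS)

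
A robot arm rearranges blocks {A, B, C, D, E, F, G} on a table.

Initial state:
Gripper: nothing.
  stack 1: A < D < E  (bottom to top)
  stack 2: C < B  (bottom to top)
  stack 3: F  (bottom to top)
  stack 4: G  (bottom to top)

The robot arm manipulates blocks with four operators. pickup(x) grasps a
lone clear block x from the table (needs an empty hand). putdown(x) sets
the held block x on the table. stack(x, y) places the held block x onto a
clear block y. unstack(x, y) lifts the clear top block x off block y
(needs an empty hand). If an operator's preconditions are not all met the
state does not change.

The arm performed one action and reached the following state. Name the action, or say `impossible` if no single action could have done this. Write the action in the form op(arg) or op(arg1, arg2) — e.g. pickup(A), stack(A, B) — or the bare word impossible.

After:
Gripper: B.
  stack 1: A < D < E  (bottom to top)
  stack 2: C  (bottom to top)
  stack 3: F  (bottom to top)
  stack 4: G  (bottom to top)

target: towers=[A/D/E; C; F; G] holding=B
     unstack(B, C) → towers=[A/D/E; C; F; G] holding=B  ← match
         pickup(F) → towers=[A/D/E; C/B; G] holding=F
         pickup(G) → towers=[A/D/E; C/B; F] holding=G
     unstack(E, D) → towers=[A/D; C/B; F; G] holding=E

unstack(B, C)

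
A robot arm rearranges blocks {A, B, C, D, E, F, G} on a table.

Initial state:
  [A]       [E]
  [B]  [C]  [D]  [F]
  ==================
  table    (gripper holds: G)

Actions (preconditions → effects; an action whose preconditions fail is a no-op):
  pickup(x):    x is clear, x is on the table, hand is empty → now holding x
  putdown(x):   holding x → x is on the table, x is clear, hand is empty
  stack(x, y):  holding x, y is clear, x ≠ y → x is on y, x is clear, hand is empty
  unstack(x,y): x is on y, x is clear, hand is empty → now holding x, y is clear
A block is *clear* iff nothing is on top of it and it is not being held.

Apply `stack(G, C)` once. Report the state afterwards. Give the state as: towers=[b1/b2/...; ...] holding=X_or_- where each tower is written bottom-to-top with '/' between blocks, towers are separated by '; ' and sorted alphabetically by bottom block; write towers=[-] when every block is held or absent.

before: towers=[B/A; C; D/E; F] holding=G
pre[stack(G, C)]: holding(G) ✓, clear(C) ✓, G≠C ✓
all met → apply stack(G, C)
after:  towers=[B/A; C/G; D/E; F] holding=-

towers=[B/A; C/G; D/E; F] holding=-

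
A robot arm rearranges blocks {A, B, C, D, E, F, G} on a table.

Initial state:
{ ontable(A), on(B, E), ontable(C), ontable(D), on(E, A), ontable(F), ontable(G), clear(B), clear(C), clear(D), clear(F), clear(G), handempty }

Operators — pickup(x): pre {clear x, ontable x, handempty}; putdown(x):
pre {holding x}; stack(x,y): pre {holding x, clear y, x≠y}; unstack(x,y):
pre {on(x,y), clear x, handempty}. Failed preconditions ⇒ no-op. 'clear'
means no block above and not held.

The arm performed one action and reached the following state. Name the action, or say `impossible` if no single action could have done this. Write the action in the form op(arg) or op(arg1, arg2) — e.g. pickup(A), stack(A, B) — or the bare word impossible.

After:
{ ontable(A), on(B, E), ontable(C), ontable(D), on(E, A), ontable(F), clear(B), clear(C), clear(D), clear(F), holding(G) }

pickup(G)

target: towers=[A/E/B; C; D; F] holding=G
     unstack(B, E) → towers=[A/E; C; D; F; G] holding=B
         pickup(F) → towers=[A/E/B; C; D; G] holding=F
         pickup(G) → towers=[A/E/B; C; D; F] holding=G  ← match
         pickup(D) → towers=[A/E/B; C; F; G] holding=D
         pickup(C) → towers=[A/E/B; D; F; G] holding=C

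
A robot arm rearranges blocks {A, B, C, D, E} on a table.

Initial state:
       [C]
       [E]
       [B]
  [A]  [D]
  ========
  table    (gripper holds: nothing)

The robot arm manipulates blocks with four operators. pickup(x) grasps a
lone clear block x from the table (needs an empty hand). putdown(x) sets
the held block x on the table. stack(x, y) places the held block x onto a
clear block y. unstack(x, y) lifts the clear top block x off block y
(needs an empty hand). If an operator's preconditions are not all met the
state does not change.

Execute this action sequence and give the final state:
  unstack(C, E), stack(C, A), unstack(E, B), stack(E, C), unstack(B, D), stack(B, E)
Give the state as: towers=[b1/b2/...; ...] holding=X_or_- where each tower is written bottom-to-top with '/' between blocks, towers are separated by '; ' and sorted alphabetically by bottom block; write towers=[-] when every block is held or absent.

step 1 (unstack(C, E)): towers=[A; D/B/E] holding=C
step 2 (stack(C, A)): towers=[A/C; D/B/E] holding=-
step 3 (unstack(E, B)): towers=[A/C; D/B] holding=E
step 4 (stack(E, C)): towers=[A/C/E; D/B] holding=-
step 5 (unstack(B, D)): towers=[A/C/E; D] holding=B
step 6 (stack(B, E)): towers=[A/C/E/B; D] holding=-

towers=[A/C/E/B; D] holding=-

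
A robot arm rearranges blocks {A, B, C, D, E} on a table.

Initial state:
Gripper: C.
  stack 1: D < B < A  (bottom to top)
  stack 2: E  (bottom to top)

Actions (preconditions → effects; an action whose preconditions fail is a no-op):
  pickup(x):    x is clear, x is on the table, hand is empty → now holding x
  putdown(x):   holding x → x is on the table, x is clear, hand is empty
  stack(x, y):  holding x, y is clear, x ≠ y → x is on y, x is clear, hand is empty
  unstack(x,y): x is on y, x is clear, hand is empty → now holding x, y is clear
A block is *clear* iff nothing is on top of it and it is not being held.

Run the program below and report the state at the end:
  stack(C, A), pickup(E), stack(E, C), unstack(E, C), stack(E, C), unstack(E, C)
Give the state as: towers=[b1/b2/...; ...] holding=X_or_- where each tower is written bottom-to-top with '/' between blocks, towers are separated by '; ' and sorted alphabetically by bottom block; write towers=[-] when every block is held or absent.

towers=[D/B/A/C] holding=E

step 1 (stack(C, A)): towers=[D/B/A/C; E] holding=-
step 2 (pickup(E)): towers=[D/B/A/C] holding=E
step 3 (stack(E, C)): towers=[D/B/A/C/E] holding=-
step 4 (unstack(E, C)): towers=[D/B/A/C] holding=E
step 5 (stack(E, C)): towers=[D/B/A/C/E] holding=-
step 6 (unstack(E, C)): towers=[D/B/A/C] holding=E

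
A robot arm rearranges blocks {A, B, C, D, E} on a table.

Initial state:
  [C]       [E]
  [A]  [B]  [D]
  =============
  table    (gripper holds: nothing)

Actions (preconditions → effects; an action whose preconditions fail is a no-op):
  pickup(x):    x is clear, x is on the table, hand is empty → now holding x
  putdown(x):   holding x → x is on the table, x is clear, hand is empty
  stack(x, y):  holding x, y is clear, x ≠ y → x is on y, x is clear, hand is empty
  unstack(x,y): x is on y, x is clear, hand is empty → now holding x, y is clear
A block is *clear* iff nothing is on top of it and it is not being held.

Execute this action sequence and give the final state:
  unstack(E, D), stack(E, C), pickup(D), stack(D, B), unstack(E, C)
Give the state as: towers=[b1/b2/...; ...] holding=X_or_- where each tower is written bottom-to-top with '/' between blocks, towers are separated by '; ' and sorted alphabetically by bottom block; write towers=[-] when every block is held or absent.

step 1 (unstack(E, D)): towers=[A/C; B; D] holding=E
step 2 (stack(E, C)): towers=[A/C/E; B; D] holding=-
step 3 (pickup(D)): towers=[A/C/E; B] holding=D
step 4 (stack(D, B)): towers=[A/C/E; B/D] holding=-
step 5 (unstack(E, C)): towers=[A/C; B/D] holding=E

towers=[A/C; B/D] holding=E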